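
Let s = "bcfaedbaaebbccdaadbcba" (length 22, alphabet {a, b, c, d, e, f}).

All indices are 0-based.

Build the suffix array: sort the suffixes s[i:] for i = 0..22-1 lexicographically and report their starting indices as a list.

sorted suffixes:
  #0 SA[0]=21  'a'
  #1 SA[1]=15  'aadbcba'
  #2 SA[2]=7  'aaebbccdaadbcba'
  #3 SA[3]=16  'adbcba'
  #4 SA[4]=8  'aebbccdaadbcba'
  #5 SA[5]=3  'aedbaaebbccdaadbcba'
  #6 SA[6]=20  'ba'
  #7 SA[7]=6  'baaebbccdaadbcba'
  #8 SA[8]=10  'bbccdaadbcba'
  #9 SA[9]=18  'bcba'
  #10 SA[10]=11  'bccdaadbcba'
  #11 SA[11]=0  'bcfaedbaaebbccdaadbcba'
  #12 SA[12]=19  'cba'
  #13 SA[13]=12  'ccdaadbcba'
  #14 SA[14]=13  'cdaadbcba'
  #15 SA[15]=1  'cfaedbaaebbccdaadbcba'
  #16 SA[16]=14  'daadbcba'
  #17 SA[17]=5  'dbaaebbccdaadbcba'
  #18 SA[18]=17  'dbcba'
  #19 SA[19]=9  'ebbccdaadbcba'
  #20 SA[20]=4  'edbaaebbccdaadbcba'
  #21 SA[21]=2  'faedbaaebbccdaadbcba'

[21, 15, 7, 16, 8, 3, 20, 6, 10, 18, 11, 0, 19, 12, 13, 1, 14, 5, 17, 9, 4, 2]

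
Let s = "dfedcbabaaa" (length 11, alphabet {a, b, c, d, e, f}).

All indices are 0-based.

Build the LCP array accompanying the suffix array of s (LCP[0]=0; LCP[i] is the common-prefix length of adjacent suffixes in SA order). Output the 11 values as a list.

[0, 1, 2, 1, 0, 2, 0, 0, 1, 0, 0]

rank | idx | suffix
   0 |  10 | a
   1 |   9 | aa
   2 |   8 | aaa
   3 |   6 | abaaa
   4 |   7 | baaa
   5 |   5 | babaaa
   6 |   4 | cbabaaa
   7 |   3 | dcbabaaa
   8 |   0 | dfedcbabaaa
   9 |   2 | edcbabaaa
  10 |   1 | fedcbabaaa

SA = [10, 9, 8, 6, 7, 5, 4, 3, 0, 2, 1]
[i] adj suffixes → lcp
  [1] 10/9 → 1 ('a')
  [2] 9/8 → 2 ('aa')
  [3] 8/6 → 1 ('a')
  [4] 6/7 → 0 ('')
  [5] 7/5 → 2 ('ba')
  [6] 5/4 → 0 ('')
  [7] 4/3 → 0 ('')
  [8] 3/0 → 1 ('d')
  [9] 0/2 → 0 ('')
  [10] 2/1 → 0 ('')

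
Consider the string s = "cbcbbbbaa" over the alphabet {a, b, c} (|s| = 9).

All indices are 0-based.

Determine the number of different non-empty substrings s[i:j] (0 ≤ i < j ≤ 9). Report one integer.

35

rank | idx | suffix
   0 |   8 | a
   1 |   7 | aa
   2 |   6 | baa
   3 |   5 | bbaa
   4 |   4 | bbbaa
   5 |   3 | bbbbaa
   6 |   1 | bcbbbbaa
   7 |   2 | cbbbbaa
   8 |   0 | cbcbbbbaa

SA = [8, 7, 6, 5, 4, 3, 1, 2, 0]
rank  pair      lcp
   1  s[8:],s[7:]  1  'a'
   2  s[7:],s[6:]  0  ''
   3  s[6:],s[5:]  1  'b'
   4  s[5:],s[4:]  2  'bb'
   5  s[4:],s[3:]  3  'bbb'
   6  s[3:],s[1:]  1  'b'
   7  s[1:],s[2:]  0  ''
   8  s[2:],s[0:]  2  'cb'

n(n+1)/2 = 9·10/2 = 45
Σ LCP = 0 + 1 + 0 + 1 + 2 + 3 + 1 + 0 + 2 = 10
distinct = 45 − 10 = 35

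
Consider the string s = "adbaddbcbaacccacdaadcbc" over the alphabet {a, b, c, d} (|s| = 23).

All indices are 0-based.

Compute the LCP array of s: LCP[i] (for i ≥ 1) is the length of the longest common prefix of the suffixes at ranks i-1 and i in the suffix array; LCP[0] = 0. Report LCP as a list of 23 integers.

sorted suffixes:
  #0 SA[0]=9  'aacccacdaadcbc'
  #1 SA[1]=17  'aadcbc'
  #2 SA[2]=10  'acccacdaadcbc'
  #3 SA[3]=14  'acdaadcbc'
  #4 SA[4]=0  'adbaddbcbaacccacdaadcbc'
  #5 SA[5]=18  'adcbc'
  #6 SA[6]=3  'addbcbaacccacdaadcbc'
  #7 SA[7]=8  'baacccacdaadcbc'
  #8 SA[8]=2  'baddbcbaacccacdaadcbc'
  #9 SA[9]=21  'bc'
  #10 SA[10]=6  'bcbaacccacdaadcbc'
  #11 SA[11]=22  'c'
  #12 SA[12]=13  'cacdaadcbc'
  #13 SA[13]=7  'cbaacccacdaadcbc'
  #14 SA[14]=20  'cbc'
  #15 SA[15]=12  'ccacdaadcbc'
  #16 SA[16]=11  'cccacdaadcbc'
  #17 SA[17]=15  'cdaadcbc'
  #18 SA[18]=16  'daadcbc'
  #19 SA[19]=1  'dbaddbcbaacccacdaadcbc'
  #20 SA[20]=5  'dbcbaacccacdaadcbc'
  #21 SA[21]=19  'dcbc'
  #22 SA[22]=4  'ddbcbaacccacdaadcbc'

SA = [9, 17, 10, 14, 0, 18, 3, 8, 2, 21, 6, 22, 13, 7, 20, 12, 11, 15, 16, 1, 5, 19, 4]
rank  pair      lcp
   1  s[9:],s[17:]  2  'aa'
   2  s[17:],s[10:]  1  'a'
   3  s[10:],s[14:]  2  'ac'
   4  s[14:],s[0:]  1  'a'
   5  s[0:],s[18:]  2  'ad'
   6  s[18:],s[3:]  2  'ad'
   7  s[3:],s[8:]  0  ''
   8  s[8:],s[2:]  2  'ba'
   9  s[2:],s[21:]  1  'b'
  10  s[21:],s[6:]  2  'bc'
  11  s[6:],s[22:]  0  ''
  12  s[22:],s[13:]  1  'c'
  13  s[13:],s[7:]  1  'c'
  14  s[7:],s[20:]  2  'cb'
  15  s[20:],s[12:]  1  'c'
  16  s[12:],s[11:]  2  'cc'
  17  s[11:],s[15:]  1  'c'
  18  s[15:],s[16:]  0  ''
  19  s[16:],s[1:]  1  'd'
  20  s[1:],s[5:]  2  'db'
  21  s[5:],s[19:]  1  'd'
  22  s[19:],s[4:]  1  'd'

[0, 2, 1, 2, 1, 2, 2, 0, 2, 1, 2, 0, 1, 1, 2, 1, 2, 1, 0, 1, 2, 1, 1]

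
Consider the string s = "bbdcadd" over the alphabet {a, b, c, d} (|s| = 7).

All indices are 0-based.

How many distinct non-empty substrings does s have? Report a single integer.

rank | idx | suffix
   0 |   4 | add
   1 |   0 | bbdcadd
   2 |   1 | bdcadd
   3 |   3 | cadd
   4 |   6 | d
   5 |   2 | dcadd
   6 |   5 | dd

SA = [4, 0, 1, 3, 6, 2, 5]
[i] adj suffixes → lcp
  [1] 4/0 → 0 ('')
  [2] 0/1 → 1 ('b')
  [3] 1/3 → 0 ('')
  [4] 3/6 → 0 ('')
  [5] 6/2 → 1 ('d')
  [6] 2/5 → 1 ('d')

n(n+1)/2 = 7·8/2 = 28
Σ LCP = 0 + 0 + 1 + 0 + 0 + 1 + 1 = 3
distinct = 28 − 3 = 25

25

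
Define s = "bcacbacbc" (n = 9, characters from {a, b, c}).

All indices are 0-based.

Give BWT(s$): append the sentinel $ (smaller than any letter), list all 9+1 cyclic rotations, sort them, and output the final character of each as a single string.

rank  rotation    last
    0  $bcacbacbc  c
    1  acbacbc$bc  c
    2  acbc$bcacb  b
    3  bacbc$bcac  c
    4  bc$bcacbac  c
    5  bcacbacbc$  $
    6  c$bcacbacb  b
    7  cacbacbc$b  b
    8  cbacbc$bca  a
    9  cbc$bcacba  a

ccbcc$bbaa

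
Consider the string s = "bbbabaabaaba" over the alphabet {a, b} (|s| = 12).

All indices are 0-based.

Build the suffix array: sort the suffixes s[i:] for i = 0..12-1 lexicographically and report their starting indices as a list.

rank | idx | suffix
   0 |  11 | a
   1 |   8 | aaba
   2 |   5 | aabaaba
   3 |   9 | aba
   4 |   6 | abaaba
   5 |   3 | abaabaaba
   6 |  10 | ba
   7 |   7 | baaba
   8 |   4 | baabaaba
   9 |   2 | babaabaaba
  10 |   1 | bbabaabaaba
  11 |   0 | bbbabaabaaba

[11, 8, 5, 9, 6, 3, 10, 7, 4, 2, 1, 0]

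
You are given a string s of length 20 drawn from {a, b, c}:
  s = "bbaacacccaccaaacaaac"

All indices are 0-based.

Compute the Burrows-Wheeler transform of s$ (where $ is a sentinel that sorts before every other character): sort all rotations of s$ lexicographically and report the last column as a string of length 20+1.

cccaabaaaccb$aaccaaca

rank  rotation               last
    0  $bbaacacccaccaaacaaac  c
    1  aaac$bbaacacccaccaaac  c
    2  aaacaaac$bbaacacccacc  c
    3  aac$bbaacacccaccaaaca  a
    4  aacaaac$bbaacacccacca  a
    5  aacacccaccaaacaaac$bb  b
    6  ac$bbaacacccaccaaacaa  a
    7  acaaac$bbaacacccaccaa  a
    8  acacccaccaaacaaac$bba  a
    9  accaaacaaac$bbaacaccc  c
   10  acccaccaaacaaac$bbaac  c
   11  baacacccaccaaacaaac$b  b
   12  bbaacacccaccaaacaaac$  $
   13  c$bbaacacccaccaaacaaa  a
   14  caaac$bbaacacccaccaaa  a
   15  caaacaaac$bbaacacccac  c
   16  caccaaacaaac$bbaacacc  c
   17  cacccaccaaacaaac$bbaa  a
   18  ccaaacaaac$bbaacaccca  a
   19  ccaccaaacaaac$bbaacac  c
   20  cccaccaaacaaac$bbaaca  a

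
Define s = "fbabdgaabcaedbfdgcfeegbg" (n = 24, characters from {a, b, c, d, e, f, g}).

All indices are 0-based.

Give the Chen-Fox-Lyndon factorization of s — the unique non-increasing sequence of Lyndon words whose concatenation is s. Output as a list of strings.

emit factor 1: 'f' (i=0, period=1)
emit factor 2: 'b' (i=1, period=1)
emit factor 3: 'abdg' (i=2, period=4)
emit factor 4: 'aabcaedbfdgcfeegbg' (i=6, period=18)

["f", "b", "abdg", "aabcaedbfdgcfeegbg"]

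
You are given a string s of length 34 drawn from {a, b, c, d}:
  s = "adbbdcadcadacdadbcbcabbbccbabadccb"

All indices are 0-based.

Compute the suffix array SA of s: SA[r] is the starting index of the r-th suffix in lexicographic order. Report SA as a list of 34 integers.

[27, 20, 11, 9, 0, 14, 6, 29, 33, 26, 28, 21, 22, 2, 18, 16, 23, 3, 19, 8, 5, 32, 25, 17, 31, 24, 12, 10, 13, 1, 15, 7, 4, 30]

rank | idx | suffix
   0 |  27 | abadccb
   1 |  20 | abbbccbabadccb
   2 |  11 | acdadbcbcabbbccbabadccb
   3 |   9 | adacdadbcbcabbbccbabadccb
   4 |   0 | adbbdcadcadacdadbcbcabbbccbabadccb
   5 |  14 | adbcbcabbbccbabadccb
   6 |   6 | adcadacdadbcbcabbbccbabadccb
   7 |  29 | adccb
   8 |  33 | b
   9 |  26 | babadccb
  10 |  28 | badccb
  11 |  21 | bbbccbabadccb
  12 |  22 | bbccbabadccb
  13 |   2 | bbdcadcadacdadbcbcabbbccbabadccb
  14 |  18 | bcabbbccbabadccb
  15 |  16 | bcbcabbbccbabadccb
  16 |  23 | bccbabadccb
  17 |   3 | bdcadcadacdadbcbcabbbccbabadccb
  18 |  19 | cabbbccbabadccb
  19 |   8 | cadacdadbcbcabbbccbabadccb
  20 |   5 | cadcadacdadbcbcabbbccbabadccb
  21 |  32 | cb
  22 |  25 | cbabadccb
  23 |  17 | cbcabbbccbabadccb
  24 |  31 | ccb
  25 |  24 | ccbabadccb
  26 |  12 | cdadbcbcabbbccbabadccb
  27 |  10 | dacdadbcbcabbbccbabadccb
  28 |  13 | dadbcbcabbbccbabadccb
  29 |   1 | dbbdcadcadacdadbcbcabbbccbabadccb
  30 |  15 | dbcbcabbbccbabadccb
  31 |   7 | dcadacdadbcbcabbbccbabadccb
  32 |   4 | dcadcadacdadbcbcabbbccbabadccb
  33 |  30 | dccb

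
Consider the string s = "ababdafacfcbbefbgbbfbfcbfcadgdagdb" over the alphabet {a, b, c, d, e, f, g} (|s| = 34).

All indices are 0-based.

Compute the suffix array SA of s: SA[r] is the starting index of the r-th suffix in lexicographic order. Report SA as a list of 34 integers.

[0, 2, 7, 26, 5, 30, 33, 1, 11, 17, 3, 12, 18, 23, 20, 15, 25, 10, 22, 8, 4, 29, 32, 27, 13, 6, 19, 14, 24, 9, 21, 16, 28, 31]

sorted suffixes:
  #0 SA[0]=0  'ababdafacfcbbefbgbbfbfcbfcadgdagdb'
  #1 SA[1]=2  'abdafacfcbbefbgbbfbfcbfcadgdagdb'
  #2 SA[2]=7  'acfcbbefbgbbfbfcbfcadgdagdb'
  #3 SA[3]=26  'adgdagdb'
  #4 SA[4]=5  'afacfcbbefbgbbfbfcbfcadgdagdb'
  #5 SA[5]=30  'agdb'
  #6 SA[6]=33  'b'
  #7 SA[7]=1  'babdafacfcbbefbgbbfbfcbfcadgdagdb'
  #8 SA[8]=11  'bbefbgbbfbfcbfcadgdagdb'
  #9 SA[9]=17  'bbfbfcbfcadgdagdb'
  #10 SA[10]=3  'bdafacfcbbefbgbbfbfcbfcadgdagdb'
  #11 SA[11]=12  'befbgbbfbfcbfcadgdagdb'
  #12 SA[12]=18  'bfbfcbfcadgdagdb'
  #13 SA[13]=23  'bfcadgdagdb'
  #14 SA[14]=20  'bfcbfcadgdagdb'
  #15 SA[15]=15  'bgbbfbfcbfcadgdagdb'
  #16 SA[16]=25  'cadgdagdb'
  #17 SA[17]=10  'cbbefbgbbfbfcbfcadgdagdb'
  #18 SA[18]=22  'cbfcadgdagdb'
  #19 SA[19]=8  'cfcbbefbgbbfbfcbfcadgdagdb'
  #20 SA[20]=4  'dafacfcbbefbgbbfbfcbfcadgdagdb'
  #21 SA[21]=29  'dagdb'
  #22 SA[22]=32  'db'
  #23 SA[23]=27  'dgdagdb'
  #24 SA[24]=13  'efbgbbfbfcbfcadgdagdb'
  #25 SA[25]=6  'facfcbbefbgbbfbfcbfcadgdagdb'
  #26 SA[26]=19  'fbfcbfcadgdagdb'
  #27 SA[27]=14  'fbgbbfbfcbfcadgdagdb'
  #28 SA[28]=24  'fcadgdagdb'
  #29 SA[29]=9  'fcbbefbgbbfbfcbfcadgdagdb'
  #30 SA[30]=21  'fcbfcadgdagdb'
  #31 SA[31]=16  'gbbfbfcbfcadgdagdb'
  #32 SA[32]=28  'gdagdb'
  #33 SA[33]=31  'gdb'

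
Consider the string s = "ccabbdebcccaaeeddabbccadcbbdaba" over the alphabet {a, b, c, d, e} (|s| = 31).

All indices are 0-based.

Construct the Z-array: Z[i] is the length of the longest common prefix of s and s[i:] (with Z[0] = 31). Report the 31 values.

[31, 1, 0, 0, 0, 0, 0, 0, 2, 3, 1, 0, 0, 0, 0, 0, 0, 0, 0, 0, 3, 1, 0, 0, 1, 0, 0, 0, 0, 0, 0]

Z[0]=31
i=1: i≥r, start 0; Z[1]=1 extend→box=[1,2)
i=2: i≥r, start 0; Z[2]=0
i=3: i≥r, start 0; Z[3]=0
i=4: i≥r, start 0; Z[4]=0
i=5: i≥r, start 0; Z[5]=0
i=6: i≥r, start 0; Z[6]=0
i=7: i≥r, start 0; Z[7]=0
i=8: i≥r, start 0; Z[8]=2 extend→box=[8,10)
i=9: min(r-i=1, Z[1]=1)=1; Z[9]=3 extend→box=[9,12)
i=10: min(r-i=2, Z[1]=1)=1; Z[10]=1
i=11: min(r-i=1, Z[2]=0)=0; Z[11]=0
i=12: i≥r, start 0; Z[12]=0
i=13: i≥r, start 0; Z[13]=0
i=14: i≥r, start 0; Z[14]=0
i=15: i≥r, start 0; Z[15]=0
i=16: i≥r, start 0; Z[16]=0
i=17: i≥r, start 0; Z[17]=0
i=18: i≥r, start 0; Z[18]=0
i=19: i≥r, start 0; Z[19]=0
i=20: i≥r, start 0; Z[20]=3 extend→box=[20,23)
i=21: min(r-i=2, Z[1]=1)=1; Z[21]=1
i=22: min(r-i=1, Z[2]=0)=0; Z[22]=0
i=23: i≥r, start 0; Z[23]=0
i=24: i≥r, start 0; Z[24]=1 extend→box=[24,25)
i=25: i≥r, start 0; Z[25]=0
i=26: i≥r, start 0; Z[26]=0
i=27: i≥r, start 0; Z[27]=0
i=28: i≥r, start 0; Z[28]=0
i=29: i≥r, start 0; Z[29]=0
i=30: i≥r, start 0; Z[30]=0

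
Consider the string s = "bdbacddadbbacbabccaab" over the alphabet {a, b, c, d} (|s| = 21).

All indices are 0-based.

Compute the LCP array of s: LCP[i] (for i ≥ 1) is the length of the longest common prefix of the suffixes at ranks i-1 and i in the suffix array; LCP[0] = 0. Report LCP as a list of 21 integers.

[0, 1, 2, 1, 2, 1, 0, 1, 2, 3, 1, 1, 1, 0, 1, 1, 1, 0, 1, 2, 1]

sorted suffixes:
  #0 SA[0]=18  'aab'
  #1 SA[1]=19  'ab'
  #2 SA[2]=14  'abccaab'
  #3 SA[3]=11  'acbabccaab'
  #4 SA[4]=3  'acddadbbacbabccaab'
  #5 SA[5]=7  'adbbacbabccaab'
  #6 SA[6]=20  'b'
  #7 SA[7]=13  'babccaab'
  #8 SA[8]=10  'bacbabccaab'
  #9 SA[9]=2  'bacddadbbacbabccaab'
  #10 SA[10]=9  'bbacbabccaab'
  #11 SA[11]=15  'bccaab'
  #12 SA[12]=0  'bdbacddadbbacbabccaab'
  #13 SA[13]=17  'caab'
  #14 SA[14]=12  'cbabccaab'
  #15 SA[15]=16  'ccaab'
  #16 SA[16]=4  'cddadbbacbabccaab'
  #17 SA[17]=6  'dadbbacbabccaab'
  #18 SA[18]=1  'dbacddadbbacbabccaab'
  #19 SA[19]=8  'dbbacbabccaab'
  #20 SA[20]=5  'ddadbbacbabccaab'

SA = [18, 19, 14, 11, 3, 7, 20, 13, 10, 2, 9, 15, 0, 17, 12, 16, 4, 6, 1, 8, 5]
i: (SA[i-1],SA[i]) lcp shared
  1: (18,19) 1 'a'
  2: (19,14) 2 'ab'
  3: (14,11) 1 'a'
  4: (11,3) 2 'ac'
  5: (3,7) 1 'a'
  6: (7,20) 0 ''
  7: (20,13) 1 'b'
  8: (13,10) 2 'ba'
  9: (10,2) 3 'bac'
  10: (2,9) 1 'b'
  11: (9,15) 1 'b'
  12: (15,0) 1 'b'
  13: (0,17) 0 ''
  14: (17,12) 1 'c'
  15: (12,16) 1 'c'
  16: (16,4) 1 'c'
  17: (4,6) 0 ''
  18: (6,1) 1 'd'
  19: (1,8) 2 'db'
  20: (8,5) 1 'd'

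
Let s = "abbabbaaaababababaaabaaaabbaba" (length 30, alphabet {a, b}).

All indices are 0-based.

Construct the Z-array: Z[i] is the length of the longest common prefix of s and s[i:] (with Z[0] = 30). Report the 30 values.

[30, 0, 0, 4, 0, 0, 1, 1, 1, 2, 0, 2, 0, 2, 0, 2, 0, 1, 1, 2, 0, 1, 1, 1, 5, 0, 0, 2, 0, 1]

Z[0]=30
i=1: outside box; Z[1]=0
i=2: outside box; Z[2]=0
i=3: outside box; Z[3]=4 scan→box=[3,7)
i=4: min(r-i=3, Z[1]=0)=0; Z[4]=0
i=5: min(r-i=2, Z[2]=0)=0; Z[5]=0
i=6: min(r-i=1, Z[3]=4)=1; Z[6]=1
i=7: outside box; Z[7]=1 scan→box=[7,8)
i=8: outside box; Z[8]=1 scan→box=[8,9)
i=9: outside box; Z[9]=2 scan→box=[9,11)
i=10: min(r-i=1, Z[1]=0)=0; Z[10]=0
i=11: outside box; Z[11]=2 scan→box=[11,13)
i=12: min(r-i=1, Z[1]=0)=0; Z[12]=0
i=13: outside box; Z[13]=2 scan→box=[13,15)
i=14: min(r-i=1, Z[1]=0)=0; Z[14]=0
i=15: outside box; Z[15]=2 scan→box=[15,17)
i=16: min(r-i=1, Z[1]=0)=0; Z[16]=0
i=17: outside box; Z[17]=1 scan→box=[17,18)
i=18: outside box; Z[18]=1 scan→box=[18,19)
i=19: outside box; Z[19]=2 scan→box=[19,21)
i=20: min(r-i=1, Z[1]=0)=0; Z[20]=0
i=21: outside box; Z[21]=1 scan→box=[21,22)
i=22: outside box; Z[22]=1 scan→box=[22,23)
i=23: outside box; Z[23]=1 scan→box=[23,24)
i=24: outside box; Z[24]=5 scan→box=[24,29)
i=25: min(r-i=4, Z[1]=0)=0; Z[25]=0
i=26: min(r-i=3, Z[2]=0)=0; Z[26]=0
i=27: min(r-i=2, Z[3]=4)=2; Z[27]=2
i=28: min(r-i=1, Z[4]=0)=0; Z[28]=0
i=29: outside box; Z[29]=1 scan→box=[29,30)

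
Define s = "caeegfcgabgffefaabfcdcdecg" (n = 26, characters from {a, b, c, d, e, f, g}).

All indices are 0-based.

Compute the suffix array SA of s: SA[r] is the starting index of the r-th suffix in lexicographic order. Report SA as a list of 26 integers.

sorted suffixes:
  #0 SA[0]=15  'aabfcdcdecg'
  #1 SA[1]=16  'abfcdcdecg'
  #2 SA[2]=8  'abgffefaabfcdcdecg'
  #3 SA[3]=1  'aeegfcgabgffefaabfcdcdecg'
  #4 SA[4]=17  'bfcdcdecg'
  #5 SA[5]=9  'bgffefaabfcdcdecg'
  #6 SA[6]=0  'caeegfcgabgffefaabfcdcdecg'
  #7 SA[7]=19  'cdcdecg'
  #8 SA[8]=21  'cdecg'
  #9 SA[9]=24  'cg'
  #10 SA[10]=6  'cgabgffefaabfcdcdecg'
  #11 SA[11]=20  'dcdecg'
  #12 SA[12]=22  'decg'
  #13 SA[13]=23  'ecg'
  #14 SA[14]=2  'eegfcgabgffefaabfcdcdecg'
  #15 SA[15]=13  'efaabfcdcdecg'
  #16 SA[16]=3  'egfcgabgffefaabfcdcdecg'
  #17 SA[17]=14  'faabfcdcdecg'
  #18 SA[18]=18  'fcdcdecg'
  #19 SA[19]=5  'fcgabgffefaabfcdcdecg'
  #20 SA[20]=12  'fefaabfcdcdecg'
  #21 SA[21]=11  'ffefaabfcdcdecg'
  #22 SA[22]=25  'g'
  #23 SA[23]=7  'gabgffefaabfcdcdecg'
  #24 SA[24]=4  'gfcgabgffefaabfcdcdecg'
  #25 SA[25]=10  'gffefaabfcdcdecg'

[15, 16, 8, 1, 17, 9, 0, 19, 21, 24, 6, 20, 22, 23, 2, 13, 3, 14, 18, 5, 12, 11, 25, 7, 4, 10]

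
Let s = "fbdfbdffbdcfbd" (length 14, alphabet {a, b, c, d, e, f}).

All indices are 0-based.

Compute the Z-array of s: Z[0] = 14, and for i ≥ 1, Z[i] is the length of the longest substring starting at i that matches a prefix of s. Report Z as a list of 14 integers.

[14, 0, 0, 4, 0, 0, 1, 3, 0, 0, 0, 3, 0, 0]

Z[0]=14
i=1: i≥r, start 0; Z[1]=0
i=2: i≥r, start 0; Z[2]=0
i=3: i≥r, start 0; Z[3]=4 scan→box=[3,7)
i=4: min(r-i=3, Z[1]=0)=0; Z[4]=0
i=5: min(r-i=2, Z[2]=0)=0; Z[5]=0
i=6: min(r-i=1, Z[3]=4)=1; Z[6]=1
i=7: i≥r, start 0; Z[7]=3 scan→box=[7,10)
i=8: min(r-i=2, Z[1]=0)=0; Z[8]=0
i=9: min(r-i=1, Z[2]=0)=0; Z[9]=0
i=10: i≥r, start 0; Z[10]=0
i=11: i≥r, start 0; Z[11]=3 scan→box=[11,14)
i=12: min(r-i=2, Z[1]=0)=0; Z[12]=0
i=13: min(r-i=1, Z[2]=0)=0; Z[13]=0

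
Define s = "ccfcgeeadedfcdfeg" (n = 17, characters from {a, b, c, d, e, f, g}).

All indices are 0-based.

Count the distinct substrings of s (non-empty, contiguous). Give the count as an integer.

140

rank→(start, suffix):
  0 → (7, 'adedfcdfeg')
  1 → (0, 'ccfcgeeadedfcdfeg')
  2 → (12, 'cdfeg')
  3 → (1, 'cfcgeeadedfcdfeg')
  4 → (3, 'cgeeadedfcdfeg')
  5 → (8, 'dedfcdfeg')
  6 → (10, 'dfcdfeg')
  7 → (13, 'dfeg')
  8 → (6, 'eadedfcdfeg')
  9 → (9, 'edfcdfeg')
  10 → (5, 'eeadedfcdfeg')
  11 → (15, 'eg')
  12 → (11, 'fcdfeg')
  13 → (2, 'fcgeeadedfcdfeg')
  14 → (14, 'feg')
  15 → (16, 'g')
  16 → (4, 'geeadedfcdfeg')

SA = [7, 0, 12, 1, 3, 8, 10, 13, 6, 9, 5, 15, 11, 2, 14, 16, 4]
i: (SA[i-1],SA[i]) lcp shared
  1: (7,0) 0 ''
  2: (0,12) 1 'c'
  3: (12,1) 1 'c'
  4: (1,3) 1 'c'
  5: (3,8) 0 ''
  6: (8,10) 1 'd'
  7: (10,13) 2 'df'
  8: (13,6) 0 ''
  9: (6,9) 1 'e'
  10: (9,5) 1 'e'
  11: (5,15) 1 'e'
  12: (15,11) 0 ''
  13: (11,2) 2 'fc'
  14: (2,14) 1 'f'
  15: (14,16) 0 ''
  16: (16,4) 1 'g'

n(n+1)/2 = 17·18/2 = 153
Σ LCP = 0 + 0 + 1 + 1 + 1 + 0 + 1 + 2 + 0 + 1 + 1 + 1 + 0 + 2 + 1 + 0 + 1 = 13
distinct = 153 − 13 = 140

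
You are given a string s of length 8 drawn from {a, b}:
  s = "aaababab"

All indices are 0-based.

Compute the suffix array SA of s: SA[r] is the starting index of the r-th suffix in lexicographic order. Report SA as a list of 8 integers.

sorted suffixes:
  #0 SA[0]=0  'aaababab'
  #1 SA[1]=1  'aababab'
  #2 SA[2]=6  'ab'
  #3 SA[3]=4  'abab'
  #4 SA[4]=2  'ababab'
  #5 SA[5]=7  'b'
  #6 SA[6]=5  'bab'
  #7 SA[7]=3  'babab'

[0, 1, 6, 4, 2, 7, 5, 3]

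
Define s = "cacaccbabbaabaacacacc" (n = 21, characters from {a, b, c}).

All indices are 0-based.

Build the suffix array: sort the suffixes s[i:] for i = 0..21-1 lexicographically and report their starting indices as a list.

[10, 13, 11, 7, 14, 16, 1, 18, 3, 9, 12, 6, 8, 20, 15, 0, 17, 2, 5, 19, 4]

rank | idx | suffix
   0 |  10 | aabaacacacc
   1 |  13 | aacacacc
   2 |  11 | abaacacacc
   3 |   7 | abbaabaacacacc
   4 |  14 | acacacc
   5 |  16 | acacc
   6 |   1 | acaccbabbaabaacacacc
   7 |  18 | acc
   8 |   3 | accbabbaabaacacacc
   9 |   9 | baabaacacacc
  10 |  12 | baacacacc
  11 |   6 | babbaabaacacacc
  12 |   8 | bbaabaacacacc
  13 |  20 | c
  14 |  15 | cacacc
  15 |   0 | cacaccbabbaabaacacacc
  16 |  17 | cacc
  17 |   2 | caccbabbaabaacacacc
  18 |   5 | cbabbaabaacacacc
  19 |  19 | cc
  20 |   4 | ccbabbaabaacacacc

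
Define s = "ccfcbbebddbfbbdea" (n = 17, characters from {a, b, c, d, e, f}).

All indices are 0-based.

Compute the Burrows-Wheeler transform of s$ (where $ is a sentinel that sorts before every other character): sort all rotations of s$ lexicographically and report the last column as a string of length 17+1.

rank  rotation            last
    0  $ccfcbbebddbfbbdea  a
    1  a$ccfcbbebddbfbbde  e
    2  bbdea$ccfcbbebddbf  f
    3  bbebddbfbbdea$ccfc  c
    4  bddbfbbdea$ccfcbbe  e
    5  bdea$ccfcbbebddbfb  b
    6  bebddbfbbdea$ccfcb  b
    7  bfbbdea$ccfcbbebdd  d
    8  cbbebddbfbbdea$ccf  f
    9  ccfcbbebddbfbbdea$  $
   10  cfcbbebddbfbbdea$c  c
   11  dbfbbdea$ccfcbbebd  d
   12  ddbfbbdea$ccfcbbeb  b
   13  dea$ccfcbbebddbfbb  b
   14  ea$ccfcbbebddbfbbd  d
   15  ebddbfbbdea$ccfcbb  b
   16  fbbdea$ccfcbbebddb  b
   17  fcbbebddbfbbdea$cc  c

aefcebbdf$cdbbdbbc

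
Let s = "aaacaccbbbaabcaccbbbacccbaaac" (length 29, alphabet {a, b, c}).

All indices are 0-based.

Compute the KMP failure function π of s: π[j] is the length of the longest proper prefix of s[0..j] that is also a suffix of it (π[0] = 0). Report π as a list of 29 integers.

π[0] = 0
j=1 s[j]='a': π[1]=1 (border 'a')
j=2 s[j]='a': π[2]=2 (border 'aa')
j=3 s[j]='c': k: 2→1→0; π[3]=0 (border '')
j=4 s[j]='a': π[4]=1 (border 'a')
j=5 s[j]='c': k: 1→0; π[5]=0 (border '')
j=6 s[j]='c': π[6]=0 (border '')
j=7 s[j]='b': π[7]=0 (border '')
j=8 s[j]='b': π[8]=0 (border '')
j=9 s[j]='b': π[9]=0 (border '')
j=10 s[j]='a': π[10]=1 (border 'a')
j=11 s[j]='a': π[11]=2 (border 'aa')
j=12 s[j]='b': k: 2→1→0; π[12]=0 (border '')
j=13 s[j]='c': π[13]=0 (border '')
j=14 s[j]='a': π[14]=1 (border 'a')
j=15 s[j]='c': k: 1→0; π[15]=0 (border '')
j=16 s[j]='c': π[16]=0 (border '')
j=17 s[j]='b': π[17]=0 (border '')
j=18 s[j]='b': π[18]=0 (border '')
j=19 s[j]='b': π[19]=0 (border '')
j=20 s[j]='a': π[20]=1 (border 'a')
j=21 s[j]='c': k: 1→0; π[21]=0 (border '')
j=22 s[j]='c': π[22]=0 (border '')
j=23 s[j]='c': π[23]=0 (border '')
j=24 s[j]='b': π[24]=0 (border '')
j=25 s[j]='a': π[25]=1 (border 'a')
j=26 s[j]='a': π[26]=2 (border 'aa')
j=27 s[j]='a': π[27]=3 (border 'aaa')
j=28 s[j]='c': π[28]=4 (border 'aaac')

[0, 1, 2, 0, 1, 0, 0, 0, 0, 0, 1, 2, 0, 0, 1, 0, 0, 0, 0, 0, 1, 0, 0, 0, 0, 1, 2, 3, 4]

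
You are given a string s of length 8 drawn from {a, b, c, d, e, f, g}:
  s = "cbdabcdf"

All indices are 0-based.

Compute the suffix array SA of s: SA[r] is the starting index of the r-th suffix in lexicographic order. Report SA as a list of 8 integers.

[3, 4, 1, 0, 5, 2, 6, 7]

rank→(start, suffix):
  0 → (3, 'abcdf')
  1 → (4, 'bcdf')
  2 → (1, 'bdabcdf')
  3 → (0, 'cbdabcdf')
  4 → (5, 'cdf')
  5 → (2, 'dabcdf')
  6 → (6, 'df')
  7 → (7, 'f')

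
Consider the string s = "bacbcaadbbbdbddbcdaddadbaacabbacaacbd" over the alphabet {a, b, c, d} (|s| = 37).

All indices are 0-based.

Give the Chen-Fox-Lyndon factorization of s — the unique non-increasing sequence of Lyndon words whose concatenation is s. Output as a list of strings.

emit factor 1: 'b' (i=0, period=1)
emit factor 2: 'acbc' (i=1, period=4)
emit factor 3: 'aadbbbdbddbcdaddadb' (i=5, period=19)
emit factor 4: 'aacabbacaacbd' (i=24, period=13)

["b", "acbc", "aadbbbdbddbcdaddadb", "aacabbacaacbd"]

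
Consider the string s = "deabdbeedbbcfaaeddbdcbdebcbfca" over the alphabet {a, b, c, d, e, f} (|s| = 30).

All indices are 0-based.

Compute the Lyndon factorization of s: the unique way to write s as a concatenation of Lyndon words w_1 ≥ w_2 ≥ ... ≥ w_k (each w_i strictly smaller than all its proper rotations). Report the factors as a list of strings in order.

emit factor 1: 'de' (i=0, period=2)
emit factor 2: 'abdbeedbbcf' (i=2, period=11)
emit factor 3: 'aaeddbdcbdebcbfc' (i=13, period=16)
emit factor 4: 'a' (i=29, period=1)

["de", "abdbeedbbcf", "aaeddbdcbdebcbfc", "a"]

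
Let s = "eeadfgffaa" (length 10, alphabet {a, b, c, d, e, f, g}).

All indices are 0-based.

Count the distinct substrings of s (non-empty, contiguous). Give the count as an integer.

sorted suffixes:
  #0 SA[0]=9  'a'
  #1 SA[1]=8  'aa'
  #2 SA[2]=2  'adfgffaa'
  #3 SA[3]=3  'dfgffaa'
  #4 SA[4]=1  'eadfgffaa'
  #5 SA[5]=0  'eeadfgffaa'
  #6 SA[6]=7  'faa'
  #7 SA[7]=6  'ffaa'
  #8 SA[8]=4  'fgffaa'
  #9 SA[9]=5  'gffaa'

SA = [9, 8, 2, 3, 1, 0, 7, 6, 4, 5]
[i] adj suffixes → lcp
  [1] 9/8 → 1 ('a')
  [2] 8/2 → 1 ('a')
  [3] 2/3 → 0 ('')
  [4] 3/1 → 0 ('')
  [5] 1/0 → 1 ('e')
  [6] 0/7 → 0 ('')
  [7] 7/6 → 1 ('f')
  [8] 6/4 → 1 ('f')
  [9] 4/5 → 0 ('')

n(n+1)/2 = 10·11/2 = 55
Σ LCP = 0 + 1 + 1 + 0 + 0 + 1 + 0 + 1 + 1 + 0 = 5
distinct = 55 − 5 = 50

50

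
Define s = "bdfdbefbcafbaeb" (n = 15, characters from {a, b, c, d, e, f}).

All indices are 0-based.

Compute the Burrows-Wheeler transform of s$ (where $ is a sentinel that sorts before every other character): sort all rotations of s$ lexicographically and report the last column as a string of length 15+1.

bbceff$dbfbabaed

rank  rotation          last
    0  $bdfdbefbcafbaeb  b
    1  aeb$bdfdbefbcafb  b
    2  afbaeb$bdfdbefbc  c
    3  b$bdfdbefbcafbae  e
    4  baeb$bdfdbefbcaf  f
    5  bcafbaeb$bdfdbef  f
    6  bdfdbefbcafbaeb$  $
    7  befbcafbaeb$bdfd  d
    8  cafbaeb$bdfdbefb  b
    9  dbefbcafbaeb$bdf  f
   10  dfdbefbcafbaeb$b  b
   11  eb$bdfdbefbcafba  a
   12  efbcafbaeb$bdfdb  b
   13  fbaeb$bdfdbefbca  a
   14  fbcafbaeb$bdfdbe  e
   15  fdbefbcafbaeb$bd  d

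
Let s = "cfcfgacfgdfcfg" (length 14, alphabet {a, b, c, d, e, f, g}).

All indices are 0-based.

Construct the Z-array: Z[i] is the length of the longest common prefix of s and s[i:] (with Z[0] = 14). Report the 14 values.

Z[0]=14
i=1: i≥r, start 0; Z[1]=0
i=2: i≥r, start 0; Z[2]=2 grow→box=[2,4)
i=3: min(r-i=1, Z[1]=0)=0; Z[3]=0
i=4: i≥r, start 0; Z[4]=0
i=5: i≥r, start 0; Z[5]=0
i=6: i≥r, start 0; Z[6]=2 grow→box=[6,8)
i=7: min(r-i=1, Z[1]=0)=0; Z[7]=0
i=8: i≥r, start 0; Z[8]=0
i=9: i≥r, start 0; Z[9]=0
i=10: i≥r, start 0; Z[10]=0
i=11: i≥r, start 0; Z[11]=2 grow→box=[11,13)
i=12: min(r-i=1, Z[1]=0)=0; Z[12]=0
i=13: i≥r, start 0; Z[13]=0

[14, 0, 2, 0, 0, 0, 2, 0, 0, 0, 0, 2, 0, 0]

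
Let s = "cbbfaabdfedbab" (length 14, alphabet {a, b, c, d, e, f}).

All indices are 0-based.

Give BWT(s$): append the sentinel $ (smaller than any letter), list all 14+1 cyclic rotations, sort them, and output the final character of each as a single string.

bfbaadcab$ebfbd

rank  rotation         last
    0  $cbbfaabdfedbab  b
    1  aabdfedbab$cbbf  f
    2  ab$cbbfaabdfedb  b
    3  abdfedbab$cbbfa  a
    4  b$cbbfaabdfedba  a
    5  bab$cbbfaabdfed  d
    6  bbfaabdfedbab$c  c
    7  bdfedbab$cbbfaa  a
    8  bfaabdfedbab$cb  b
    9  cbbfaabdfedbab$  $
   10  dbab$cbbfaabdfe  e
   11  dfedbab$cbbfaab  b
   12  edbab$cbbfaabdf  f
   13  faabdfedbab$cbb  b
   14  fedbab$cbbfaabd  d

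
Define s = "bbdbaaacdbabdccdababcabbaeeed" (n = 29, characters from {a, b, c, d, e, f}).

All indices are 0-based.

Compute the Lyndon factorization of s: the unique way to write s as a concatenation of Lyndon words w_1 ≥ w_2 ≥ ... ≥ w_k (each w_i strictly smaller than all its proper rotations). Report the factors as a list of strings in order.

["bbd", "b", "aaacdbabdccdababcabbaeeed"]

emit factor 1: 'bbd' (i=0, period=3)
emit factor 2: 'b' (i=3, period=1)
emit factor 3: 'aaacdbabdccdababcabbaeeed' (i=4, period=25)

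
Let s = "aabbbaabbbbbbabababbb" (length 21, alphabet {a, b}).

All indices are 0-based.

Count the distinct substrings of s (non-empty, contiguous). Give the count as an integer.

173

rank | idx | suffix
   0 |   0 | aabbbaabbbbbbabababbb
   1 |   5 | aabbbbbbabababbb
   2 |  13 | abababbb
   3 |  15 | ababbb
   4 |  17 | abbb
   5 |   1 | abbbaabbbbbbabababbb
   6 |   6 | abbbbbbabababbb
   7 |  20 | b
   8 |   4 | baabbbbbbabababbb
   9 |  12 | babababbb
  10 |  14 | bababbb
  11 |  16 | babbb
  12 |  19 | bb
  13 |   3 | bbaabbbbbbabababbb
  14 |  11 | bbabababbb
  15 |  18 | bbb
  16 |   2 | bbbaabbbbbbabababbb
  17 |  10 | bbbabababbb
  18 |   9 | bbbbabababbb
  19 |   8 | bbbbbabababbb
  20 |   7 | bbbbbbabababbb

SA = [0, 5, 13, 15, 17, 1, 6, 20, 4, 12, 14, 16, 19, 3, 11, 18, 2, 10, 9, 8, 7]
rank  pair      lcp
   1  s[0:],s[5:]  5  'aabbb'
   2  s[5:],s[13:]  1  'a'
   3  s[13:],s[15:]  4  'abab'
   4  s[15:],s[17:]  2  'ab'
   5  s[17:],s[1:]  4  'abbb'
   6  s[1:],s[6:]  4  'abbb'
   7  s[6:],s[20:]  0  ''
   8  s[20:],s[4:]  1  'b'
   9  s[4:],s[12:]  2  'ba'
  10  s[12:],s[14:]  5  'babab'
  11  s[14:],s[16:]  3  'bab'
  12  s[16:],s[19:]  1  'b'
  13  s[19:],s[3:]  2  'bb'
  14  s[3:],s[11:]  3  'bba'
  15  s[11:],s[18:]  2  'bb'
  16  s[18:],s[2:]  3  'bbb'
  17  s[2:],s[10:]  4  'bbba'
  18  s[10:],s[9:]  3  'bbb'
  19  s[9:],s[8:]  4  'bbbb'
  20  s[8:],s[7:]  5  'bbbbb'

n(n+1)/2 = 21·22/2 = 231
Σ LCP = 0 + 5 + 1 + 4 + 2 + 4 + 4 + 0 + 1 + 2 + 5 + 3 + 1 + 2 + 3 + 2 + 3 + 4 + 3 + 4 + 5 = 58
distinct = 231 − 58 = 173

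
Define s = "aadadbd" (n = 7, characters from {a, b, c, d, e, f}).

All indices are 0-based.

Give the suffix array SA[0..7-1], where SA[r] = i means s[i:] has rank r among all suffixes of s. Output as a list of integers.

rank | idx | suffix
   0 |   0 | aadadbd
   1 |   1 | adadbd
   2 |   3 | adbd
   3 |   5 | bd
   4 |   6 | d
   5 |   2 | dadbd
   6 |   4 | dbd

[0, 1, 3, 5, 6, 2, 4]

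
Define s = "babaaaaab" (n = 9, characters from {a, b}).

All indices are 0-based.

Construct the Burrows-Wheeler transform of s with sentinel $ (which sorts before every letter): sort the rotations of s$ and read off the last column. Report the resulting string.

bbaaaabaa$

rank  rotation    last
    0  $babaaaaab  b
    1  aaaaab$bab  b
    2  aaaab$baba  a
    3  aaab$babaa  a
    4  aab$babaaa  a
    5  ab$babaaaa  a
    6  abaaaaab$b  b
    7  b$babaaaaa  a
    8  baaaaab$ba  a
    9  babaaaaab$  $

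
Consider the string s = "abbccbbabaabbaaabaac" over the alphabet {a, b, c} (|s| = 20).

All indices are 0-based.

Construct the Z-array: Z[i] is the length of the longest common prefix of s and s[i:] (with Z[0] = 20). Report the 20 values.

[20, 0, 0, 0, 0, 0, 0, 2, 0, 1, 3, 0, 0, 1, 1, 2, 0, 1, 1, 0]

Z[0]=20
i=1: i≥r, start 0; Z[1]=0
i=2: i≥r, start 0; Z[2]=0
i=3: i≥r, start 0; Z[3]=0
i=4: i≥r, start 0; Z[4]=0
i=5: i≥r, start 0; Z[5]=0
i=6: i≥r, start 0; Z[6]=0
i=7: i≥r, start 0; Z[7]=2 extend→box=[7,9)
i=8: min(r-i=1, Z[1]=0)=0; Z[8]=0
i=9: i≥r, start 0; Z[9]=1 extend→box=[9,10)
i=10: i≥r, start 0; Z[10]=3 extend→box=[10,13)
i=11: min(r-i=2, Z[1]=0)=0; Z[11]=0
i=12: min(r-i=1, Z[2]=0)=0; Z[12]=0
i=13: i≥r, start 0; Z[13]=1 extend→box=[13,14)
i=14: i≥r, start 0; Z[14]=1 extend→box=[14,15)
i=15: i≥r, start 0; Z[15]=2 extend→box=[15,17)
i=16: min(r-i=1, Z[1]=0)=0; Z[16]=0
i=17: i≥r, start 0; Z[17]=1 extend→box=[17,18)
i=18: i≥r, start 0; Z[18]=1 extend→box=[18,19)
i=19: i≥r, start 0; Z[19]=0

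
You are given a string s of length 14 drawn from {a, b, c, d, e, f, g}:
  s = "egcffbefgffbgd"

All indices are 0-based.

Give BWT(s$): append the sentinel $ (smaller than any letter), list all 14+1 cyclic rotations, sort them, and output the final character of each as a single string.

dffggb$ffcgeebf

rank  rotation         last
    0  $egcffbefgffbgd  d
    1  befgffbgd$egcff  f
    2  bgd$egcffbefgff  f
    3  cffbefgffbgd$eg  g
    4  d$egcffbefgffbg  g
    5  efgffbgd$egcffb  b
    6  egcffbefgffbgd$  $
    7  fbefgffbgd$egcf  f
    8  fbgd$egcffbefgf  f
    9  ffbefgffbgd$egc  c
   10  ffbgd$egcffbefg  g
   11  fgffbgd$egcffbe  e
   12  gcffbefgffbgd$e  e
   13  gd$egcffbefgffb  b
   14  gffbgd$egcffbef  f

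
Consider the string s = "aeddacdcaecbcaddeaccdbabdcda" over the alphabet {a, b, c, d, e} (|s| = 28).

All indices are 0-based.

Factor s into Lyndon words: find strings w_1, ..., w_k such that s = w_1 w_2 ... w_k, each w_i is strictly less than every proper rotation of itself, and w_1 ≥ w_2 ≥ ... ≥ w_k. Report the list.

["aedd", "acdcaecbcadde", "accdb", "abdcd", "a"]

emit factor 1: 'aedd' (i=0, period=4)
emit factor 2: 'acdcaecbcadde' (i=4, period=13)
emit factor 3: 'accdb' (i=17, period=5)
emit factor 4: 'abdcd' (i=22, period=5)
emit factor 5: 'a' (i=27, period=1)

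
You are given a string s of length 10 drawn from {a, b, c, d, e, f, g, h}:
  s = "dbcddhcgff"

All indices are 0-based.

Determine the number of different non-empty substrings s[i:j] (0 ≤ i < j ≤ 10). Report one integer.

51

rank→(start, suffix):
  0 → (1, 'bcddhcgff')
  1 → (2, 'cddhcgff')
  2 → (6, 'cgff')
  3 → (0, 'dbcddhcgff')
  4 → (3, 'ddhcgff')
  5 → (4, 'dhcgff')
  6 → (9, 'f')
  7 → (8, 'ff')
  8 → (7, 'gff')
  9 → (5, 'hcgff')

SA = [1, 2, 6, 0, 3, 4, 9, 8, 7, 5]
[i] adj suffixes → lcp
  [1] 1/2 → 0 ('')
  [2] 2/6 → 1 ('c')
  [3] 6/0 → 0 ('')
  [4] 0/3 → 1 ('d')
  [5] 3/4 → 1 ('d')
  [6] 4/9 → 0 ('')
  [7] 9/8 → 1 ('f')
  [8] 8/7 → 0 ('')
  [9] 7/5 → 0 ('')

n(n+1)/2 = 10·11/2 = 55
Σ LCP = 0 + 0 + 1 + 0 + 1 + 1 + 0 + 1 + 0 + 0 = 4
distinct = 55 − 4 = 51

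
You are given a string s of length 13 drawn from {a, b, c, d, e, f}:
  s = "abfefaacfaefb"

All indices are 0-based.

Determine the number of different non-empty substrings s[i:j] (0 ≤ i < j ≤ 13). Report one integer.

81

rank→(start, suffix):
  0 → (5, 'aacfaefb')
  1 → (0, 'abfefaacfaefb')
  2 → (6, 'acfaefb')
  3 → (9, 'aefb')
  4 → (12, 'b')
  5 → (1, 'bfefaacfaefb')
  6 → (7, 'cfaefb')
  7 → (3, 'efaacfaefb')
  8 → (10, 'efb')
  9 → (4, 'faacfaefb')
  10 → (8, 'faefb')
  11 → (11, 'fb')
  12 → (2, 'fefaacfaefb')

SA = [5, 0, 6, 9, 12, 1, 7, 3, 10, 4, 8, 11, 2]
i: (SA[i-1],SA[i]) lcp shared
  1: (5,0) 1 'a'
  2: (0,6) 1 'a'
  3: (6,9) 1 'a'
  4: (9,12) 0 ''
  5: (12,1) 1 'b'
  6: (1,7) 0 ''
  7: (7,3) 0 ''
  8: (3,10) 2 'ef'
  9: (10,4) 0 ''
  10: (4,8) 2 'fa'
  11: (8,11) 1 'f'
  12: (11,2) 1 'f'

n(n+1)/2 = 13·14/2 = 91
Σ LCP = 0 + 1 + 1 + 1 + 0 + 1 + 0 + 0 + 2 + 0 + 2 + 1 + 1 = 10
distinct = 91 − 10 = 81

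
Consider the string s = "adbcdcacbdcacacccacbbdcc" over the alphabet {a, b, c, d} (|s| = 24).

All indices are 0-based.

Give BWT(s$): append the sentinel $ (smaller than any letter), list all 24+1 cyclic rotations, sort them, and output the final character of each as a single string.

ccccc$cdcbcdcdaaadcababcb

rank  rotation                   last
    0  $adbcdcacbdcacacccacbbdcc  c
    1  acacccacbbdcc$adbcdcacbdc  c
    2  acbbdcc$adbcdcacbdcacaccc  c
    3  acbdcacacccacbbdcc$adbcdc  c
    4  acccacbbdcc$adbcdcacbdcac  c
    5  adbcdcacbdcacacccacbbdcc$  $
    6  bbdcc$adbcdcacbdcacacccac  c
    7  bcdcacbdcacacccacbbdcc$ad  d
    8  bdcacacccacbbdcc$adbcdcac  c
    9  bdcc$adbcdcacbdcacacccacb  b
   10  c$adbcdcacbdcacacccacbbdc  c
   11  cacacccacbbdcc$adbcdcacbd  d
   12  cacbbdcc$adbcdcacbdcacacc  c
   13  cacbdcacacccacbbdcc$adbcd  d
   14  cacccacbbdcc$adbcdcacbdca  a
   15  cbbdcc$adbcdcacbdcacaccca  a
   16  cbdcacacccacbbdcc$adbcdca  a
   17  cc$adbcdcacbdcacacccacbbd  d
   18  ccacbbdcc$adbcdcacbdcacac  c
   19  cccacbbdcc$adbcdcacbdcaca  a
   20  cdcacbdcacacccacbbdcc$adb  b
   21  dbcdcacbdcacacccacbbdcc$a  a
   22  dcacacccacbbdcc$adbcdcacb  b
   23  dcacbdcacacccacbbdcc$adbc  c
   24  dcc$adbcdcacbdcacacccacbb  b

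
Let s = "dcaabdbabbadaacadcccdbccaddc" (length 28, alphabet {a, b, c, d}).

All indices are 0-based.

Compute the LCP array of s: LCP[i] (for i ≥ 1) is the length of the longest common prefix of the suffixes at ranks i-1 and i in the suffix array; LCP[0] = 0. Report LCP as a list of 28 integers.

sorted suffixes:
  #0 SA[0]=2  'aabdbabbadaacadcccdbccaddc'
  #1 SA[1]=12  'aacadcccdbccaddc'
  #2 SA[2]=7  'abbadaacadcccdbccaddc'
  #3 SA[3]=3  'abdbabbadaacadcccdbccaddc'
  #4 SA[4]=13  'acadcccdbccaddc'
  #5 SA[5]=10  'adaacadcccdbccaddc'
  #6 SA[6]=15  'adcccdbccaddc'
  #7 SA[7]=24  'addc'
  #8 SA[8]=6  'babbadaacadcccdbccaddc'
  #9 SA[9]=9  'badaacadcccdbccaddc'
  #10 SA[10]=8  'bbadaacadcccdbccaddc'
  #11 SA[11]=21  'bccaddc'
  #12 SA[12]=4  'bdbabbadaacadcccdbccaddc'
  #13 SA[13]=27  'c'
  #14 SA[14]=1  'caabdbabbadaacadcccdbccaddc'
  #15 SA[15]=14  'cadcccdbccaddc'
  #16 SA[16]=23  'caddc'
  #17 SA[17]=22  'ccaddc'
  #18 SA[18]=17  'cccdbccaddc'
  #19 SA[19]=18  'ccdbccaddc'
  #20 SA[20]=19  'cdbccaddc'
  #21 SA[21]=11  'daacadcccdbccaddc'
  #22 SA[22]=5  'dbabbadaacadcccdbccaddc'
  #23 SA[23]=20  'dbccaddc'
  #24 SA[24]=26  'dc'
  #25 SA[25]=0  'dcaabdbabbadaacadcccdbccaddc'
  #26 SA[26]=16  'dcccdbccaddc'
  #27 SA[27]=25  'ddc'

SA = [2, 12, 7, 3, 13, 10, 15, 24, 6, 9, 8, 21, 4, 27, 1, 14, 23, 22, 17, 18, 19, 11, 5, 20, 26, 0, 16, 25]
i: (SA[i-1],SA[i]) lcp shared
  1: (2,12) 2 'aa'
  2: (12,7) 1 'a'
  3: (7,3) 2 'ab'
  4: (3,13) 1 'a'
  5: (13,10) 1 'a'
  6: (10,15) 2 'ad'
  7: (15,24) 2 'ad'
  8: (24,6) 0 ''
  9: (6,9) 2 'ba'
  10: (9,8) 1 'b'
  11: (8,21) 1 'b'
  12: (21,4) 1 'b'
  13: (4,27) 0 ''
  14: (27,1) 1 'c'
  15: (1,14) 2 'ca'
  16: (14,23) 3 'cad'
  17: (23,22) 1 'c'
  18: (22,17) 2 'cc'
  19: (17,18) 2 'cc'
  20: (18,19) 1 'c'
  21: (19,11) 0 ''
  22: (11,5) 1 'd'
  23: (5,20) 2 'db'
  24: (20,26) 1 'd'
  25: (26,0) 2 'dc'
  26: (0,16) 2 'dc'
  27: (16,25) 1 'd'

[0, 2, 1, 2, 1, 1, 2, 2, 0, 2, 1, 1, 1, 0, 1, 2, 3, 1, 2, 2, 1, 0, 1, 2, 1, 2, 2, 1]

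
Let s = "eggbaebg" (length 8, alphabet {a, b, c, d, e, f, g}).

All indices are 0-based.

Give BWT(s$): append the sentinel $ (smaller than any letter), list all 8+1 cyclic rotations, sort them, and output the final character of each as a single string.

rank  rotation   last
    0  $eggbaebg  g
    1  aebg$eggb  b
    2  baebg$egg  g
    3  bg$eggbae  e
    4  ebg$eggba  a
    5  eggbaebg$  $
    6  g$eggbaeb  b
    7  gbaebg$eg  g
    8  ggbaebg$e  e

gbgea$bge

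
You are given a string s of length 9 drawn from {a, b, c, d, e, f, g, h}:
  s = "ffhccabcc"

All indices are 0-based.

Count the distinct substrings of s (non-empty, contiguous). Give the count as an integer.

rank→(start, suffix):
  0 → (5, 'abcc')
  1 → (6, 'bcc')
  2 → (8, 'c')
  3 → (4, 'cabcc')
  4 → (7, 'cc')
  5 → (3, 'ccabcc')
  6 → (0, 'ffhccabcc')
  7 → (1, 'fhccabcc')
  8 → (2, 'hccabcc')

SA = [5, 6, 8, 4, 7, 3, 0, 1, 2]
i: (SA[i-1],SA[i]) lcp shared
  1: (5,6) 0 ''
  2: (6,8) 0 ''
  3: (8,4) 1 'c'
  4: (4,7) 1 'c'
  5: (7,3) 2 'cc'
  6: (3,0) 0 ''
  7: (0,1) 1 'f'
  8: (1,2) 0 ''

n(n+1)/2 = 9·10/2 = 45
Σ LCP = 0 + 0 + 0 + 1 + 1 + 2 + 0 + 1 + 0 = 5
distinct = 45 − 5 = 40

40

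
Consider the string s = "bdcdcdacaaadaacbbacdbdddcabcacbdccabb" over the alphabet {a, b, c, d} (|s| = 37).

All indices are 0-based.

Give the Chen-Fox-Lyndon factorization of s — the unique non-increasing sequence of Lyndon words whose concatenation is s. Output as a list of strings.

["bdcdcd", "ac", "aaadaacbbacdbdddcabcacbdccabb"]

emit factor 1: 'bdcdcd' (i=0, period=6)
emit factor 2: 'ac' (i=6, period=2)
emit factor 3: 'aaadaacbbacdbdddcabcacbdccabb' (i=8, period=29)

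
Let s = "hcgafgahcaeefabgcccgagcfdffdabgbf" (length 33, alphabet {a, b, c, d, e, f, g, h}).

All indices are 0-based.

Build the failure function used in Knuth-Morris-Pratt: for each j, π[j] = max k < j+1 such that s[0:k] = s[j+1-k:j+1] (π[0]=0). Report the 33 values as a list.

π[0] = 0
j=1 s[j]='c': π[1]=0 (border '')
j=2 s[j]='g': π[2]=0 (border '')
j=3 s[j]='a': π[3]=0 (border '')
j=4 s[j]='f': π[4]=0 (border '')
j=5 s[j]='g': π[5]=0 (border '')
j=6 s[j]='a': π[6]=0 (border '')
j=7 s[j]='h': π[7]=1 (border 'h')
j=8 s[j]='c': π[8]=2 (border 'hc')
j=9 s[j]='a': k: 2→0; π[9]=0 (border '')
j=10 s[j]='e': π[10]=0 (border '')
j=11 s[j]='e': π[11]=0 (border '')
j=12 s[j]='f': π[12]=0 (border '')
j=13 s[j]='a': π[13]=0 (border '')
j=14 s[j]='b': π[14]=0 (border '')
j=15 s[j]='g': π[15]=0 (border '')
j=16 s[j]='c': π[16]=0 (border '')
j=17 s[j]='c': π[17]=0 (border '')
j=18 s[j]='c': π[18]=0 (border '')
j=19 s[j]='g': π[19]=0 (border '')
j=20 s[j]='a': π[20]=0 (border '')
j=21 s[j]='g': π[21]=0 (border '')
j=22 s[j]='c': π[22]=0 (border '')
j=23 s[j]='f': π[23]=0 (border '')
j=24 s[j]='d': π[24]=0 (border '')
j=25 s[j]='f': π[25]=0 (border '')
j=26 s[j]='f': π[26]=0 (border '')
j=27 s[j]='d': π[27]=0 (border '')
j=28 s[j]='a': π[28]=0 (border '')
j=29 s[j]='b': π[29]=0 (border '')
j=30 s[j]='g': π[30]=0 (border '')
j=31 s[j]='b': π[31]=0 (border '')
j=32 s[j]='f': π[32]=0 (border '')

[0, 0, 0, 0, 0, 0, 0, 1, 2, 0, 0, 0, 0, 0, 0, 0, 0, 0, 0, 0, 0, 0, 0, 0, 0, 0, 0, 0, 0, 0, 0, 0, 0]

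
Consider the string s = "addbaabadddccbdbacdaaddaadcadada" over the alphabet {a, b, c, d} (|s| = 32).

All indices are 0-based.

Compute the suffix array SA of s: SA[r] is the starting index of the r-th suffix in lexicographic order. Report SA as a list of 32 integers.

[31, 4, 23, 19, 5, 16, 29, 27, 24, 20, 0, 7, 3, 15, 6, 13, 26, 12, 11, 17, 30, 22, 18, 28, 2, 14, 25, 10, 21, 1, 9, 8]

sorted suffixes:
  #0 SA[0]=31  'a'
  #1 SA[1]=4  'aabadddccbdbacdaaddaadcadada'
  #2 SA[2]=23  'aadcadada'
  #3 SA[3]=19  'aaddaadcadada'
  #4 SA[4]=5  'abadddccbdbacdaaddaadcadada'
  #5 SA[5]=16  'acdaaddaadcadada'
  #6 SA[6]=29  'ada'
  #7 SA[7]=27  'adada'
  #8 SA[8]=24  'adcadada'
  #9 SA[9]=20  'addaadcadada'
  #10 SA[10]=0  'addbaabadddccbdbacdaaddaadcadada'
  #11 SA[11]=7  'adddccbdbacdaaddaadcadada'
  #12 SA[12]=3  'baabadddccbdbacdaaddaadcadada'
  #13 SA[13]=15  'bacdaaddaadcadada'
  #14 SA[14]=6  'badddccbdbacdaaddaadcadada'
  #15 SA[15]=13  'bdbacdaaddaadcadada'
  #16 SA[16]=26  'cadada'
  #17 SA[17]=12  'cbdbacdaaddaadcadada'
  #18 SA[18]=11  'ccbdbacdaaddaadcadada'
  #19 SA[19]=17  'cdaaddaadcadada'
  #20 SA[20]=30  'da'
  #21 SA[21]=22  'daadcadada'
  #22 SA[22]=18  'daaddaadcadada'
  #23 SA[23]=28  'dada'
  #24 SA[24]=2  'dbaabadddccbdbacdaaddaadcadada'
  #25 SA[25]=14  'dbacdaaddaadcadada'
  #26 SA[26]=25  'dcadada'
  #27 SA[27]=10  'dccbdbacdaaddaadcadada'
  #28 SA[28]=21  'ddaadcadada'
  #29 SA[29]=1  'ddbaabadddccbdbacdaaddaadcadada'
  #30 SA[30]=9  'ddccbdbacdaaddaadcadada'
  #31 SA[31]=8  'dddccbdbacdaaddaadcadada'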